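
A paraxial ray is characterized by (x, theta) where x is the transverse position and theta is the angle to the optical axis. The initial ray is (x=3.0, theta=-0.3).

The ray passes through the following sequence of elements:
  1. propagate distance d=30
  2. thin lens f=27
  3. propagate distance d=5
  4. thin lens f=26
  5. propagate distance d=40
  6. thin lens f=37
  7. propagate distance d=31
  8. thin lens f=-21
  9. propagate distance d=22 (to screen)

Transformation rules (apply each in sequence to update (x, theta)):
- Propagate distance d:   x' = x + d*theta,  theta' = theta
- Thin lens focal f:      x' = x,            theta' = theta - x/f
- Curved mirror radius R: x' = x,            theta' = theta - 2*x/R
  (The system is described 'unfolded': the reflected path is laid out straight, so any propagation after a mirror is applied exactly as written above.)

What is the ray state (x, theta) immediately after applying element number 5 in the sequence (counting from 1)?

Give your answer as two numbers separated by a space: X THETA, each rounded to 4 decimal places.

Answer: 0.3291 0.1679

Derivation:
Initial: x=3.0000 theta=-0.3000
After 1 (propagate distance d=30): x=-6.0000 theta=-0.3000
After 2 (thin lens f=27): x=-6.0000 theta=-7/90 (≈-0.0778)
After 3 (propagate distance d=5): x=-115/18 (≈-6.3889) theta=-7/90 (≈-0.0778)
After 4 (thin lens f=26): x=-115/18 (≈-6.3889) theta=131/780 (≈0.1679)
After 5 (propagate distance d=40): x=77/234 (≈0.3291) theta=131/780 (≈0.1679)
Rounded to 4 decimal places: x = 0.3291, theta = 0.1679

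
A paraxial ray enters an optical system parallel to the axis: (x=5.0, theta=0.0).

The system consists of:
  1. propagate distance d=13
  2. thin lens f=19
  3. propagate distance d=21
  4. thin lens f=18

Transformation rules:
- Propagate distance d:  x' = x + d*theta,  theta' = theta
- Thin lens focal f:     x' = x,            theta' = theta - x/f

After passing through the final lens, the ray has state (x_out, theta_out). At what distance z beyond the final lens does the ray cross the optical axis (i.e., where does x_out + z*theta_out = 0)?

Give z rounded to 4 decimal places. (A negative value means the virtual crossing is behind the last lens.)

Initial: x=5.0000 theta=0.0000
After 1 (propagate distance d=13): x=5.0000 theta=0.0000
After 2 (thin lens f=19): x=5.0000 theta=-5/19 (≈-0.2632)
After 3 (propagate distance d=21): x=-10/19 (≈-0.5263) theta=-5/19 (≈-0.2632)
After 4 (thin lens f=18): x=-10/19 (≈-0.5263) theta=-40/171 (≈-0.2339)
z_focus = -x_out/theta_out = -(-10/19)/(-40/171) = -2.2500
Rounded to 4 decimal places: z = -2.2500

Answer: -2.2500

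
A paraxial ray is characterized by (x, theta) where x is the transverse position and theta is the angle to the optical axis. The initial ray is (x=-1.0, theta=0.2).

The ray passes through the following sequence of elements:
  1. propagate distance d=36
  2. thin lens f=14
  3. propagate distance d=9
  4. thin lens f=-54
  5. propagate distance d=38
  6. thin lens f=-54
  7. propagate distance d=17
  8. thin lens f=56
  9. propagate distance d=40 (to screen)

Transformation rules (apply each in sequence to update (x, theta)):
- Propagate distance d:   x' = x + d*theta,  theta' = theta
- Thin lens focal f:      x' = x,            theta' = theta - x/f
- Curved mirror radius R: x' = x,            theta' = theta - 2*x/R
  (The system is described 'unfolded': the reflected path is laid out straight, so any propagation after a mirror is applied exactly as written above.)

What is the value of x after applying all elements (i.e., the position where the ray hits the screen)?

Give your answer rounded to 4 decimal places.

Answer: -10.2268

Derivation:
Initial: x=-1.0000 theta=0.2000
After 1 (propagate distance d=36): x=6.2000 theta=0.2000
After 2 (thin lens f=14): x=6.2000 theta=-17/70 (≈-0.2429)
After 3 (propagate distance d=9): x=281/70 (≈4.0143) theta=-17/70 (≈-0.2429)
After 4 (thin lens f=-54): x=281/70 (≈4.0143) theta=-91/540 (≈-0.1685)
After 5 (propagate distance d=38): x=-2258/945 (≈-2.3894) theta=-91/540 (≈-0.1685)
After 6 (thin lens f=-54): x=-2258/945 (≈-2.3894) theta=-4343/20412 (≈-0.2128)
After 7 (propagate distance d=17): x=-613019/102060 (≈-6.0065) theta=-4343/20412 (≈-0.2128)
After 8 (thin lens f=56): x=-613019/102060 (≈-6.0065) theta=-201007/1905120 (≈-0.1055)
After 9 (propagate distance d=40 (to screen)): x=-3653119/357210 (≈-10.2268) theta=-201007/1905120 (≈-0.1055)
Rounded to 4 decimal places: x = -10.2268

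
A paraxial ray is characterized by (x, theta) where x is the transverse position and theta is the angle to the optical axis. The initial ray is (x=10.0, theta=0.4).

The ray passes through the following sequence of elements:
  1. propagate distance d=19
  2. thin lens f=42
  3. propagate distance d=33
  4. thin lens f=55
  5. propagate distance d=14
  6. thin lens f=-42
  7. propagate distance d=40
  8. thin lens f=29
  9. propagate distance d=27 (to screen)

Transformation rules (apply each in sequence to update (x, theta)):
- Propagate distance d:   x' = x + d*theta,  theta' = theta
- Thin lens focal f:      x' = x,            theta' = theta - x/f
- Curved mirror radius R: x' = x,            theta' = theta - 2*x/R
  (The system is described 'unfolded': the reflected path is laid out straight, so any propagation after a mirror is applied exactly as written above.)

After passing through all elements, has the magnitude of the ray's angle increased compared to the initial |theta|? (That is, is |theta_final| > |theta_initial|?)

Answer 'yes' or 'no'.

Initial: x=10.0000 theta=0.4000
After 1 (propagate distance d=19): x=17.6000 theta=0.4000
After 2 (thin lens f=42): x=17.6000 theta=-2/105 (≈-0.0190)
After 3 (propagate distance d=33): x=594/35 (≈16.9714) theta=-2/105 (≈-0.0190)
After 4 (thin lens f=55): x=594/35 (≈16.9714) theta=-172/525 (≈-0.3276)
After 5 (propagate distance d=14): x=6502/525 (≈12.3848) theta=-172/525 (≈-0.3276)
After 6 (thin lens f=-42): x=6502/525 (≈12.3848) theta=-361/11025 (≈-0.0327)
After 7 (propagate distance d=40): x=122102/11025 (≈11.0750) theta=-361/11025 (≈-0.0327)
After 8 (thin lens f=29): x=122102/11025 (≈11.0750) theta=-132571/319725 (≈-0.4146)
After 9 (propagate distance d=27 (to screen)): x=-38459/319725 (≈-0.1203) theta=-132571/319725 (≈-0.4146)
|theta_initial|=0.4000 |theta_final|=132571/319725 (≈0.4146) -> increased

Answer: yes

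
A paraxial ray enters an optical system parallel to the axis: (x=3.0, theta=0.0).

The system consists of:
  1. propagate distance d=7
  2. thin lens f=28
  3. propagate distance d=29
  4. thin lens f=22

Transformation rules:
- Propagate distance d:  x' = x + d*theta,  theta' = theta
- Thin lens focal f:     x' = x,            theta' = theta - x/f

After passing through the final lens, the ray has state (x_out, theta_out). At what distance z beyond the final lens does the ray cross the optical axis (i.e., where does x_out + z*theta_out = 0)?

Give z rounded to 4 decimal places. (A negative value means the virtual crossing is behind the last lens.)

Answer: -1.0476

Derivation:
Initial: x=3.0000 theta=0.0000
After 1 (propagate distance d=7): x=3.0000 theta=0.0000
After 2 (thin lens f=28): x=3.0000 theta=-3/28 (≈-0.1071)
After 3 (propagate distance d=29): x=-3/28 (≈-0.1071) theta=-3/28 (≈-0.1071)
After 4 (thin lens f=22): x=-3/28 (≈-0.1071) theta=-9/88 (≈-0.1023)
z_focus = -x_out/theta_out = -(-3/28)/(-9/88) = -22/21 ≈ -1.0476
Rounded to 4 decimal places: z = -1.0476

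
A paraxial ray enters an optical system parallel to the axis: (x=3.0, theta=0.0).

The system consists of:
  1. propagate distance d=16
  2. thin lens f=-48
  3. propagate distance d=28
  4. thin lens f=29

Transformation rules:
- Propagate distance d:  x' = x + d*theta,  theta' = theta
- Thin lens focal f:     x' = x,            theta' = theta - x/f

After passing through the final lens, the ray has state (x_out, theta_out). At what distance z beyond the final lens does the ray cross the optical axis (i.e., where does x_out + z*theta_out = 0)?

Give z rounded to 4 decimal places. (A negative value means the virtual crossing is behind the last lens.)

Initial: x=3.0000 theta=0.0000
After 1 (propagate distance d=16): x=3.0000 theta=0.0000
After 2 (thin lens f=-48): x=3.0000 theta=0.0625
After 3 (propagate distance d=28): x=4.7500 theta=0.0625
After 4 (thin lens f=29): x=4.7500 theta=-47/464 (≈-0.1013)
z_focus = -x_out/theta_out = -(4.7500)/(-47/464) = 2204/47 ≈ 46.8936
Rounded to 4 decimal places: z = 46.8936

Answer: 46.8936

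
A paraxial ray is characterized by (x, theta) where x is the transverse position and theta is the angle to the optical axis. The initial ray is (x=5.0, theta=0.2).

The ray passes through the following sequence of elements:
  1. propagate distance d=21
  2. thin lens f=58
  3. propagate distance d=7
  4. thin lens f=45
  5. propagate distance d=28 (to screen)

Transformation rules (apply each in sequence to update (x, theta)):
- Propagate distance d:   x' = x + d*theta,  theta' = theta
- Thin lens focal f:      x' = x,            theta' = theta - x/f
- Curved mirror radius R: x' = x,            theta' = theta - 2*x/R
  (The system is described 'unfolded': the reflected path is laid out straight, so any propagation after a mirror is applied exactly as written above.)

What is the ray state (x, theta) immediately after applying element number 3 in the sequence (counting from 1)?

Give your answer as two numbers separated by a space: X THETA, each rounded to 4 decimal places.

Initial: x=5.0000 theta=0.2000
After 1 (propagate distance d=21): x=9.2000 theta=0.2000
After 2 (thin lens f=58): x=9.2000 theta=6/145 (≈0.0414)
After 3 (propagate distance d=7): x=1376/145 (≈9.4897) theta=6/145 (≈0.0414)
Rounded to 4 decimal places: x = 9.4897, theta = 0.0414

Answer: 9.4897 0.0414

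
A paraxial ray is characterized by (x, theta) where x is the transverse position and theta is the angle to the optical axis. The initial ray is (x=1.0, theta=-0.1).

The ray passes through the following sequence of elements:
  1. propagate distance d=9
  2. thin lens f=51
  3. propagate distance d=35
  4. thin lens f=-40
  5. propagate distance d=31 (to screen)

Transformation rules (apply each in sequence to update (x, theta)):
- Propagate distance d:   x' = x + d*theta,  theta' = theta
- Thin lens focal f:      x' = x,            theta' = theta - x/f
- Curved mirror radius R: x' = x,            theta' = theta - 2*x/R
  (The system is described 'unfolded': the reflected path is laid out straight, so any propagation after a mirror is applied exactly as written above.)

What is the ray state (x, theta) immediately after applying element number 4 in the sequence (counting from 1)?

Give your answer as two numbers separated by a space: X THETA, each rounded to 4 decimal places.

Initial: x=1.0000 theta=-0.1000
After 1 (propagate distance d=9): x=0.1000 theta=-0.1000
After 2 (thin lens f=51): x=0.1000 theta=-26/255 (≈-0.1020)
After 3 (propagate distance d=35): x=-1769/510 (≈-3.4686) theta=-26/255 (≈-0.1020)
After 4 (thin lens f=-40): x=-1769/510 (≈-3.4686) theta=-1283/6800 (≈-0.1887)
Rounded to 4 decimal places: x = -3.4686, theta = -0.1887

Answer: -3.4686 -0.1887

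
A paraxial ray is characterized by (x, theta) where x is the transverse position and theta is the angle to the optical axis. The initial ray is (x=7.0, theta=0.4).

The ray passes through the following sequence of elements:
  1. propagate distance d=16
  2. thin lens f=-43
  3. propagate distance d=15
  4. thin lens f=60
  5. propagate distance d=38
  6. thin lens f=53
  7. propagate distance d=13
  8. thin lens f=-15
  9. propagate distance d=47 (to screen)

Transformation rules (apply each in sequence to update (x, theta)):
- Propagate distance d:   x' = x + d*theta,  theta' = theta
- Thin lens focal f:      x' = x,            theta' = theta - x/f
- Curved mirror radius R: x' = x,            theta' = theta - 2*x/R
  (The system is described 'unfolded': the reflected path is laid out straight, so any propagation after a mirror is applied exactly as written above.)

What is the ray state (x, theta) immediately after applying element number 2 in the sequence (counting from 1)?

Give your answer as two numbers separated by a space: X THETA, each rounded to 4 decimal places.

Initial: x=7.0000 theta=0.4000
After 1 (propagate distance d=16): x=13.4000 theta=0.4000
After 2 (thin lens f=-43): x=13.4000 theta=153/215 (≈0.7116)
Rounded to 4 decimal places: x = 13.4000, theta = 0.7116

Answer: 13.4000 0.7116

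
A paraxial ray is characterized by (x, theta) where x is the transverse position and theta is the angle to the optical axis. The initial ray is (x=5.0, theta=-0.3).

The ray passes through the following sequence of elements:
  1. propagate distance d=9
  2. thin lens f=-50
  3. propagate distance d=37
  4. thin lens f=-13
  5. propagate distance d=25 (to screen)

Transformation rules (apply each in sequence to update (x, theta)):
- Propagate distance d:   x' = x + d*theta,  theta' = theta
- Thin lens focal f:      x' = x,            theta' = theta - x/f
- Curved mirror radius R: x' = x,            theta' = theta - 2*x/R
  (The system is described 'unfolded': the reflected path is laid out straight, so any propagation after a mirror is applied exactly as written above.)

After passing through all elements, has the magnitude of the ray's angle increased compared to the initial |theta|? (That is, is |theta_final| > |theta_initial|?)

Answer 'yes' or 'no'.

Answer: yes

Derivation:
Initial: x=5.0000 theta=-0.3000
After 1 (propagate distance d=9): x=2.3000 theta=-0.3000
After 2 (thin lens f=-50): x=2.3000 theta=-0.2540
After 3 (propagate distance d=37): x=-7.0980 theta=-0.2540
After 4 (thin lens f=-13): x=-7.0980 theta=-0.8000
After 5 (propagate distance d=25 (to screen)): x=-27.0980 theta=-0.8000
|theta_initial|=0.3000 |theta_final|=0.8000 -> increased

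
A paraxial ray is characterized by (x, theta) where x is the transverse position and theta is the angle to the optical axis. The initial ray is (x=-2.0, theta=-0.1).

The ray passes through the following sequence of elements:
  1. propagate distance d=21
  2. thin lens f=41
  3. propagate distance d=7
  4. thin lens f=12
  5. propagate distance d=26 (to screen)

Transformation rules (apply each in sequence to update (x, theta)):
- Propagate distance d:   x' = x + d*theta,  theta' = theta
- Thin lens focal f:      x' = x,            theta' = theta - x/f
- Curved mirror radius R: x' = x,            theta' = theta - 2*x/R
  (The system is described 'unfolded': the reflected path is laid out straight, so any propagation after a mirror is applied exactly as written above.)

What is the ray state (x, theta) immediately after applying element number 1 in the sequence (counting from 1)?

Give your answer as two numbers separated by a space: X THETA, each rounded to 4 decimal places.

Initial: x=-2.0000 theta=-0.1000
After 1 (propagate distance d=21): x=-4.1000 theta=-0.1000
Rounded to 4 decimal places: x = -4.1000, theta = -0.1000

Answer: -4.1000 -0.1000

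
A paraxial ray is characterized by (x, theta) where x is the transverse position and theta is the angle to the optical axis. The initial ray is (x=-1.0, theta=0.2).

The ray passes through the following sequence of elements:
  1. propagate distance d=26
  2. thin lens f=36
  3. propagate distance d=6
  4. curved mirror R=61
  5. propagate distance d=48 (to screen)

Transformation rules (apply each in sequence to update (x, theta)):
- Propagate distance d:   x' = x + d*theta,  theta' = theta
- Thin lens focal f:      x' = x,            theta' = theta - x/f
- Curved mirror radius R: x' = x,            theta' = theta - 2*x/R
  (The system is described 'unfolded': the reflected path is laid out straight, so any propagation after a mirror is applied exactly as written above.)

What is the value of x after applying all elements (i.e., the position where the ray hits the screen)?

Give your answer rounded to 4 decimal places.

Answer: 1.3033

Derivation:
Initial: x=-1.0000 theta=0.2000
After 1 (propagate distance d=26): x=4.2000 theta=0.2000
After 2 (thin lens f=36): x=4.2000 theta=1/12 (≈0.0833)
After 3 (propagate distance d=6): x=4.7000 theta=1/12 (≈0.0833)
After 4 (curved mirror R=61): x=4.7000 theta=-259/3660 (≈-0.0708)
After 5 (propagate distance d=48 (to screen)): x=159/122 (≈1.3033) theta=-259/3660 (≈-0.0708)
Rounded to 4 decimal places: x = 1.3033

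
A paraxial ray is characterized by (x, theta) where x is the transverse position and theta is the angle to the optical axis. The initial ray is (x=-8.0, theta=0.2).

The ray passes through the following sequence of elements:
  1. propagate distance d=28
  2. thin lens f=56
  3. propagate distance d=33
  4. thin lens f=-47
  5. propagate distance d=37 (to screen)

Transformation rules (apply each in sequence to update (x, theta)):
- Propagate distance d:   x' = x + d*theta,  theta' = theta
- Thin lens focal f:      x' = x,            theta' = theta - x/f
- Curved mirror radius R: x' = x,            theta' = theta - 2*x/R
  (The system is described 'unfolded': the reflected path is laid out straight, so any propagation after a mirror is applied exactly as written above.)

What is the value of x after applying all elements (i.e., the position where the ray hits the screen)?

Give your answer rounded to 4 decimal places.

Initial: x=-8.0000 theta=0.2000
After 1 (propagate distance d=28): x=-2.4000 theta=0.2000
After 2 (thin lens f=56): x=-2.4000 theta=17/70 (≈0.2429)
After 3 (propagate distance d=33): x=393/70 (≈5.6143) theta=17/70 (≈0.2429)
After 4 (thin lens f=-47): x=393/70 (≈5.6143) theta=596/1645 (≈0.3623)
After 5 (propagate distance d=37 (to screen)): x=12515/658 (≈19.0198) theta=596/1645 (≈0.3623)
Rounded to 4 decimal places: x = 19.0198

Answer: 19.0198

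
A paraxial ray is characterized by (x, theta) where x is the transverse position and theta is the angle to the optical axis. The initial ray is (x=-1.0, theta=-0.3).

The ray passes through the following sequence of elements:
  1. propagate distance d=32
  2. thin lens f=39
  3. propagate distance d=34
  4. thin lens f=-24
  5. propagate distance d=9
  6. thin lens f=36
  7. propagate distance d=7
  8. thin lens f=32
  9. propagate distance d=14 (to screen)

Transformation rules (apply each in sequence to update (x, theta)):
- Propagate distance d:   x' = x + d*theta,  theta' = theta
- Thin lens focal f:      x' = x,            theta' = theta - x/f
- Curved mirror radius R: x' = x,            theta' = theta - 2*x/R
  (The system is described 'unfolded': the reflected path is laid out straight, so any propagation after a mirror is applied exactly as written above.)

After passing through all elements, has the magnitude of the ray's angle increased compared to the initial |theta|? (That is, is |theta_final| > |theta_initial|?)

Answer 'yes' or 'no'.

Answer: yes

Derivation:
Initial: x=-1.0000 theta=-0.3000
After 1 (propagate distance d=32): x=-10.6000 theta=-0.3000
After 2 (thin lens f=39): x=-10.6000 theta=-11/390 (≈-0.0282)
After 3 (propagate distance d=34): x=-2254/195 (≈-11.5590) theta=-11/390 (≈-0.0282)
After 4 (thin lens f=-24): x=-2254/195 (≈-11.5590) theta=-1193/2340 (≈-0.5098)
After 5 (propagate distance d=9): x=-2519/156 (≈-16.1474) theta=-1193/2340 (≈-0.5098)
After 6 (thin lens f=36): x=-2519/156 (≈-16.1474) theta=-1721/28080 (≈-0.0613)
After 7 (propagate distance d=7): x=-465467/28080 (≈-16.5765) theta=-1721/28080 (≈-0.0613)
After 8 (thin lens f=32): x=-465467/28080 (≈-16.5765) theta=82079/179712 (≈0.4567)
After 9 (propagate distance d=14 (to screen)): x=-4574707/449280 (≈-10.1823) theta=82079/179712 (≈0.4567)
|theta_initial|=0.3000 |theta_final|=82079/179712 (≈0.4567) -> increased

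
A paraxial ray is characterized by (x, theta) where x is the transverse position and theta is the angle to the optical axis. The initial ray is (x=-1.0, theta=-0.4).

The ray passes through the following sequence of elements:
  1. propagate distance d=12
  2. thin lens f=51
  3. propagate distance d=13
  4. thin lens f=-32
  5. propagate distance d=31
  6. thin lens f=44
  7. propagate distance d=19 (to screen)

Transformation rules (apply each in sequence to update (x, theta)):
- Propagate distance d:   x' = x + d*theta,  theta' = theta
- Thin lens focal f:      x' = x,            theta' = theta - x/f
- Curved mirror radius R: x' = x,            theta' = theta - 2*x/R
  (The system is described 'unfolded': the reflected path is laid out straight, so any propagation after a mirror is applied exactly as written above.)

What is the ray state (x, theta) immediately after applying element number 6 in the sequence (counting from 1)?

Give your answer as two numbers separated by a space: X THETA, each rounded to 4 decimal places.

Answer: -27.6201 0.0439

Derivation:
Initial: x=-1.0000 theta=-0.4000
After 1 (propagate distance d=12): x=-5.8000 theta=-0.4000
After 2 (thin lens f=51): x=-5.8000 theta=-73/255 (≈-0.2863)
After 3 (propagate distance d=13): x=-2428/255 (≈-9.5216) theta=-73/255 (≈-0.2863)
After 4 (thin lens f=-32): x=-2428/255 (≈-9.5216) theta=-397/680 (≈-0.5838)
After 5 (propagate distance d=31): x=-11269/408 (≈-27.6201) theta=-397/680 (≈-0.5838)
After 6 (thin lens f=44): x=-11269/408 (≈-27.6201) theta=3941/89760 (≈0.0439)
Rounded to 4 decimal places: x = -27.6201, theta = 0.0439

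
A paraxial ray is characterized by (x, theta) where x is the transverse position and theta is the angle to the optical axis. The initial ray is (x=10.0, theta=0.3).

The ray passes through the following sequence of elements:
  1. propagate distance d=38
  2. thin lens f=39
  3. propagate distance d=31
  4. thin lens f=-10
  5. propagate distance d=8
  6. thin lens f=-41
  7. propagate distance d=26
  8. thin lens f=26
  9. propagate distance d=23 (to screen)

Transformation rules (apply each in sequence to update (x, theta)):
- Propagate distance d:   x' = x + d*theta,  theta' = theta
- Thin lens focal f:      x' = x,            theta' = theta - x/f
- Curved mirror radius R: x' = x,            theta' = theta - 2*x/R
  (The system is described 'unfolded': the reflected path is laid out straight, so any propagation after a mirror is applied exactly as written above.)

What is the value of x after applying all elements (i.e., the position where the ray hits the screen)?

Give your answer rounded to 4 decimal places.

Answer: 46.1049

Derivation:
Initial: x=10.0000 theta=0.3000
After 1 (propagate distance d=38): x=21.4000 theta=0.3000
After 2 (thin lens f=39): x=21.4000 theta=-97/390 (≈-0.2487)
After 3 (propagate distance d=31): x=5339/390 (≈13.6897) theta=-97/390 (≈-0.2487)
After 4 (thin lens f=-10): x=5339/390 (≈13.6897) theta=4369/3900 (≈1.1203)
After 5 (propagate distance d=8): x=44171/1950 (≈22.6518) theta=4369/3900 (≈1.1203)
After 6 (thin lens f=-41): x=44171/1950 (≈22.6518) theta=89157/53300 (≈1.6727)
After 7 (propagate distance d=26): x=2644067/39975 (≈66.1430) theta=89157/53300 (≈1.6727)
After 8 (thin lens f=26): x=2644067/39975 (≈66.1430) theta=-44171/50700 (≈-0.8712)
After 9 (propagate distance d=23 (to screen)): x=31946077/692900 (≈46.1049) theta=-44171/50700 (≈-0.8712)
Rounded to 4 decimal places: x = 46.1049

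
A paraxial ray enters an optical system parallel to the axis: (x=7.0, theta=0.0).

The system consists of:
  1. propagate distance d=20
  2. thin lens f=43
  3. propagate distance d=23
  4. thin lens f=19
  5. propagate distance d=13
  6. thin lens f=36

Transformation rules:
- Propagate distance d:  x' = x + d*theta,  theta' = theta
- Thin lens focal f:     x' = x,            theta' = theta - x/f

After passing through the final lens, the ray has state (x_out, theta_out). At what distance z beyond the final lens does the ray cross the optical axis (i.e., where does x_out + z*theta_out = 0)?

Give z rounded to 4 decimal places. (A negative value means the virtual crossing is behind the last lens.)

Answer: -3.5803

Derivation:
Initial: x=7.0000 theta=0.0000
After 1 (propagate distance d=20): x=7.0000 theta=0.0000
After 2 (thin lens f=43): x=7.0000 theta=-7/43 (≈-0.1628)
After 3 (propagate distance d=23): x=140/43 (≈3.2558) theta=-7/43 (≈-0.1628)
After 4 (thin lens f=19): x=140/43 (≈3.2558) theta=-273/817 (≈-0.3341)
After 5 (propagate distance d=13): x=-889/817 (≈-1.0881) theta=-273/817 (≈-0.3341)
After 6 (thin lens f=36): x=-889/817 (≈-1.0881) theta=-8939/29412 (≈-0.3039)
z_focus = -x_out/theta_out = -(-889/817)/(-8939/29412) = -4572/1277 ≈ -3.5803
Rounded to 4 decimal places: z = -3.5803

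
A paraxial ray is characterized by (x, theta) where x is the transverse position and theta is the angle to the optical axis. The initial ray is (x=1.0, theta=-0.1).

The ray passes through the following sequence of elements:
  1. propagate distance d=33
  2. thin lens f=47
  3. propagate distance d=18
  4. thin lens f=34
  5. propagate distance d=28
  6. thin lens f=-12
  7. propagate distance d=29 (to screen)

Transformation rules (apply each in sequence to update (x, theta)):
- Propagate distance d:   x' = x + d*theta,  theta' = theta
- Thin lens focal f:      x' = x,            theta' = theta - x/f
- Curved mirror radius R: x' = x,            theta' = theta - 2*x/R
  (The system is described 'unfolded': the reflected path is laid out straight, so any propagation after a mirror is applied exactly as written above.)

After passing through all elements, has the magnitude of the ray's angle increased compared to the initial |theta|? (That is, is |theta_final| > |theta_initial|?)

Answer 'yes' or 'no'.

Initial: x=1.0000 theta=-0.1000
After 1 (propagate distance d=33): x=-2.3000 theta=-0.1000
After 2 (thin lens f=47): x=-2.3000 theta=-12/235 (≈-0.0511)
After 3 (propagate distance d=18): x=-1513/470 (≈-3.2191) theta=-12/235 (≈-0.0511)
After 4 (thin lens f=34): x=-1513/470 (≈-3.2191) theta=41/940 (≈0.0436)
After 5 (propagate distance d=28): x=-939/470 (≈-1.9979) theta=41/940 (≈0.0436)
After 6 (thin lens f=-12): x=-939/470 (≈-1.9979) theta=-231/1880 (≈-0.1229)
After 7 (propagate distance d=29 (to screen)): x=-2091/376 (≈-5.5612) theta=-231/1880 (≈-0.1229)
|theta_initial|=0.1000 |theta_final|=231/1880 (≈0.1229) -> increased

Answer: yes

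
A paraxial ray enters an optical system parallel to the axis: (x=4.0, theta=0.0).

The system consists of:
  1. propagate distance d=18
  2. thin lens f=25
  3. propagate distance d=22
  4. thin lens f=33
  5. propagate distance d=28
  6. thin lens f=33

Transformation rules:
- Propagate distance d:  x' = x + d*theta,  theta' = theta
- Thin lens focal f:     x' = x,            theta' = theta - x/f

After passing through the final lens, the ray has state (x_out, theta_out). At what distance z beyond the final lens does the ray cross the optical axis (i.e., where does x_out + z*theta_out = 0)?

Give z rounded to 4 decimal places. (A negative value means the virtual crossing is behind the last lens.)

Answer: -107.5161

Derivation:
Initial: x=4.0000 theta=0.0000
After 1 (propagate distance d=18): x=4.0000 theta=0.0000
After 2 (thin lens f=25): x=4.0000 theta=-0.1600
After 3 (propagate distance d=22): x=0.4800 theta=-0.1600
After 4 (thin lens f=33): x=0.4800 theta=-48/275 (≈-0.1745)
After 5 (propagate distance d=28): x=-1212/275 (≈-4.4073) theta=-48/275 (≈-0.1745)
After 6 (thin lens f=33): x=-1212/275 (≈-4.4073) theta=-124/3025 (≈-0.0410)
z_focus = -x_out/theta_out = -(-1212/275)/(-124/3025) = -3333/31 ≈ -107.5161
Rounded to 4 decimal places: z = -107.5161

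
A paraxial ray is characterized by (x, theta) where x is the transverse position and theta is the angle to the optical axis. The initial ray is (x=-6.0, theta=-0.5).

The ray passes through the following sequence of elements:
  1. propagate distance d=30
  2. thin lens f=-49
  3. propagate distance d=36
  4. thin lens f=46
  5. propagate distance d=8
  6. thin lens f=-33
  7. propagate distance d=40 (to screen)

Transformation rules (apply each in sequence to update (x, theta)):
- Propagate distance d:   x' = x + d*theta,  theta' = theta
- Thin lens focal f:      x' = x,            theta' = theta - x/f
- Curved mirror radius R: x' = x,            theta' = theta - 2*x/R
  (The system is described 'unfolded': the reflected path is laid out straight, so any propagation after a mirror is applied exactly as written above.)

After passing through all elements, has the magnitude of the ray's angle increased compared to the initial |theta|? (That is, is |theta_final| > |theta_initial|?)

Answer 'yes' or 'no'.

Answer: yes

Derivation:
Initial: x=-6.0000 theta=-0.5000
After 1 (propagate distance d=30): x=-21.0000 theta=-0.5000
After 2 (thin lens f=-49): x=-21.0000 theta=-13/14 (≈-0.9286)
After 3 (propagate distance d=36): x=-381/7 (≈-54.4286) theta=-13/14 (≈-0.9286)
After 4 (thin lens f=46): x=-381/7 (≈-54.4286) theta=41/161 (≈0.2547)
After 5 (propagate distance d=8): x=-1205/23 (≈-52.3913) theta=41/161 (≈0.2547)
After 6 (thin lens f=-33): x=-1205/23 (≈-52.3913) theta=-7082/5313 (≈-1.3330)
After 7 (propagate distance d=40 (to screen)): x=-561635/5313 (≈-105.7096) theta=-7082/5313 (≈-1.3330)
|theta_initial|=0.5000 |theta_final|=7082/5313 (≈1.3330) -> increased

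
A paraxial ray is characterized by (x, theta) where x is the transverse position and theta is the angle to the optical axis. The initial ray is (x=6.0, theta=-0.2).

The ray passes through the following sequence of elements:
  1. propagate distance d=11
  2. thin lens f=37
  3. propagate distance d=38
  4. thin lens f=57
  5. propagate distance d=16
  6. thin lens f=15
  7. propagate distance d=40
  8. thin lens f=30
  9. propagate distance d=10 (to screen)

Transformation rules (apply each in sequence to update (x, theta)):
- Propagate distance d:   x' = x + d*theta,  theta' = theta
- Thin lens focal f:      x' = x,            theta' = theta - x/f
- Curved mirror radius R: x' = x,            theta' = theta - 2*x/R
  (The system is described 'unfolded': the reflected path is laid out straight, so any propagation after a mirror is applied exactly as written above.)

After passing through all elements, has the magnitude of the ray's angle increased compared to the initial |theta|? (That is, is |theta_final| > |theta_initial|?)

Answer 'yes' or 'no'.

Answer: no

Derivation:
Initial: x=6.0000 theta=-0.2000
After 1 (propagate distance d=11): x=3.8000 theta=-0.2000
After 2 (thin lens f=37): x=3.8000 theta=-56/185 (≈-0.3027)
After 3 (propagate distance d=38): x=-285/37 (≈-7.7027) theta=-56/185 (≈-0.3027)
After 4 (thin lens f=57): x=-285/37 (≈-7.7027) theta=-31/185 (≈-0.1676)
After 5 (propagate distance d=16): x=-1921/185 (≈-10.3838) theta=-31/185 (≈-0.1676)
After 6 (thin lens f=15): x=-1921/185 (≈-10.3838) theta=1456/2775 (≈0.5247)
After 7 (propagate distance d=40): x=1177/111 (≈10.6036) theta=1456/2775 (≈0.5247)
After 8 (thin lens f=30): x=1177/111 (≈10.6036) theta=2851/16650 (≈0.1712)
After 9 (propagate distance d=10 (to screen)): x=20506/1665 (≈12.3159) theta=2851/16650 (≈0.1712)
|theta_initial|=0.2000 |theta_final|=2851/16650 (≈0.1712) -> not increased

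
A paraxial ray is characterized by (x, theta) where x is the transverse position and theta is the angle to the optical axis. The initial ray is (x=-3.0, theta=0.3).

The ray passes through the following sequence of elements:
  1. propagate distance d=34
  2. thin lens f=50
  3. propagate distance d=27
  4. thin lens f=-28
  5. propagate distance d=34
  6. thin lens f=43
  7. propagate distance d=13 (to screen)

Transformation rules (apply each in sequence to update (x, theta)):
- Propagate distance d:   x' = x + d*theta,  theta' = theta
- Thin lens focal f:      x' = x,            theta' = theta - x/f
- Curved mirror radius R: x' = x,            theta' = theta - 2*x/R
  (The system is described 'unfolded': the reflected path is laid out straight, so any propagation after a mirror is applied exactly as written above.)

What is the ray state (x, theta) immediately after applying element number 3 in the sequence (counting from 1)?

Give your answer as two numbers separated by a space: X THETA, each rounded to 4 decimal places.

Initial: x=-3.0000 theta=0.3000
After 1 (propagate distance d=34): x=7.2000 theta=0.3000
After 2 (thin lens f=50): x=7.2000 theta=0.1560
After 3 (propagate distance d=27): x=11.4120 theta=0.1560
Rounded to 4 decimal places: x = 11.4120, theta = 0.1560

Answer: 11.4120 0.1560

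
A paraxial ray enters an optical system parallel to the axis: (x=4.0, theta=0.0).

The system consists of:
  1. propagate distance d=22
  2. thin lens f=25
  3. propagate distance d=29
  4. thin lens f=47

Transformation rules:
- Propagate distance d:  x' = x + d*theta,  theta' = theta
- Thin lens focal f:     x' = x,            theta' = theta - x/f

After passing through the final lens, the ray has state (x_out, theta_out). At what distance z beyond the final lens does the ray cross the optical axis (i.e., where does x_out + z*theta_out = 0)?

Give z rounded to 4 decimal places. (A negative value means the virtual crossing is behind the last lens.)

Initial: x=4.0000 theta=0.0000
After 1 (propagate distance d=22): x=4.0000 theta=0.0000
After 2 (thin lens f=25): x=4.0000 theta=-0.1600
After 3 (propagate distance d=29): x=-0.6400 theta=-0.1600
After 4 (thin lens f=47): x=-0.6400 theta=-172/1175 (≈-0.1464)
z_focus = -x_out/theta_out = -(-0.6400)/(-172/1175) = -188/43 ≈ -4.3721
Rounded to 4 decimal places: z = -4.3721

Answer: -4.3721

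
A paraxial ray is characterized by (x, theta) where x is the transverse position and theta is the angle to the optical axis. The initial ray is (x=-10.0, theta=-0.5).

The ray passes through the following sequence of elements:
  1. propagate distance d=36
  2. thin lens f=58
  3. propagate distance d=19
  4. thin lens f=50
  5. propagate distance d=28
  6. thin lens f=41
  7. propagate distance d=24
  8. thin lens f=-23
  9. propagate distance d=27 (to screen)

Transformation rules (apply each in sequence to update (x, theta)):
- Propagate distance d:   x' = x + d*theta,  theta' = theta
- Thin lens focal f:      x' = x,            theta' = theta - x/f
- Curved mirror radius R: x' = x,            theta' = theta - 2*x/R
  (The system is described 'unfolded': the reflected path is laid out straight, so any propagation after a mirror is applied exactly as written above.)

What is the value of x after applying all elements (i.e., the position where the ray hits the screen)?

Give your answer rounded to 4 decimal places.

Answer: 40.3470

Derivation:
Initial: x=-10.0000 theta=-0.5000
After 1 (propagate distance d=36): x=-28.0000 theta=-0.5000
After 2 (thin lens f=58): x=-28.0000 theta=-1/58 (≈-0.0172)
After 3 (propagate distance d=19): x=-1643/58 (≈-28.3276) theta=-1/58 (≈-0.0172)
After 4 (thin lens f=50): x=-1643/58 (≈-28.3276) theta=1593/2900 (≈0.5493)
After 5 (propagate distance d=28): x=-18773/1450 (≈-12.9469) theta=1593/2900 (≈0.5493)
After 6 (thin lens f=41): x=-18773/1450 (≈-12.9469) theta=102859/118900 (≈0.8651)
After 7 (propagate distance d=24): x=92923/11890 (≈7.8152) theta=102859/118900 (≈0.8651)
After 8 (thin lens f=-23): x=92923/11890 (≈7.8152) theta=3294987/2734700 (≈1.2049)
After 9 (propagate distance d=27 (to screen)): x=110336939/2734700 (≈40.3470) theta=3294987/2734700 (≈1.2049)
Rounded to 4 decimal places: x = 40.3470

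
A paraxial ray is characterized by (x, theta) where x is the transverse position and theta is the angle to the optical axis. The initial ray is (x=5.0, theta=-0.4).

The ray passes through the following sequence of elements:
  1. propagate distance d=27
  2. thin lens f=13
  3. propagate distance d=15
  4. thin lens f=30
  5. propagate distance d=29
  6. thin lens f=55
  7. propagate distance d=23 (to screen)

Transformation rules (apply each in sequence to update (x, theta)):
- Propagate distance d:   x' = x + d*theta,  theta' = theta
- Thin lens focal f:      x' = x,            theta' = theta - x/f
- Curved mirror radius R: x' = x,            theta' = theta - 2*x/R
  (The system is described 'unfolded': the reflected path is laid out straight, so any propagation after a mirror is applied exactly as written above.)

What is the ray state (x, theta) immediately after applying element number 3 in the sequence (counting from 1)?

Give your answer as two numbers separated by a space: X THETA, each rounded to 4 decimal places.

Answer: -5.1077 0.0462

Derivation:
Initial: x=5.0000 theta=-0.4000
After 1 (propagate distance d=27): x=-5.8000 theta=-0.4000
After 2 (thin lens f=13): x=-5.8000 theta=3/65 (≈0.0462)
After 3 (propagate distance d=15): x=-332/65 (≈-5.1077) theta=3/65 (≈0.0462)
Rounded to 4 decimal places: x = -5.1077, theta = 0.0462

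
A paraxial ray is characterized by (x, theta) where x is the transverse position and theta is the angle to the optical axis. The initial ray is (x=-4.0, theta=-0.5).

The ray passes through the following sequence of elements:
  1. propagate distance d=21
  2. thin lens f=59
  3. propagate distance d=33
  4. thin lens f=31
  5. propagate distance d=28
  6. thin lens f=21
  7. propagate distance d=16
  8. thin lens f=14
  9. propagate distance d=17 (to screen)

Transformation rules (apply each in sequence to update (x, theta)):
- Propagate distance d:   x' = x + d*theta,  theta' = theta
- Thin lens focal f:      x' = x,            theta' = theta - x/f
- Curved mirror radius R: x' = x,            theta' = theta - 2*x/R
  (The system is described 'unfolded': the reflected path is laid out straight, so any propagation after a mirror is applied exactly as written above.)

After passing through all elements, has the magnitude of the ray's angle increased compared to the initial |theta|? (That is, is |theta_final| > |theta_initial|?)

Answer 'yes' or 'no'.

Initial: x=-4.0000 theta=-0.5000
After 1 (propagate distance d=21): x=-14.5000 theta=-0.5000
After 2 (thin lens f=59): x=-14.5000 theta=-15/59 (≈-0.2542)
After 3 (propagate distance d=33): x=-2701/118 (≈-22.8898) theta=-15/59 (≈-0.2542)
After 4 (thin lens f=31): x=-2701/118 (≈-22.8898) theta=1771/3658 (≈0.4841)
After 5 (propagate distance d=28): x=-34143/3658 (≈-9.3338) theta=1771/3658 (≈0.4841)
After 6 (thin lens f=21): x=-34143/3658 (≈-9.3338) theta=11889/12803 (≈0.9286)
After 7 (propagate distance d=16): x=141447/25606 (≈5.5240) theta=11889/12803 (≈0.9286)
After 8 (thin lens f=14): x=141447/25606 (≈5.5240) theta=191445/358484 (≈0.5340)
After 9 (propagate distance d=17 (to screen)): x=5234823/358484 (≈14.6027) theta=191445/358484 (≈0.5340)
|theta_initial|=0.5000 |theta_final|=191445/358484 (≈0.5340) -> increased

Answer: yes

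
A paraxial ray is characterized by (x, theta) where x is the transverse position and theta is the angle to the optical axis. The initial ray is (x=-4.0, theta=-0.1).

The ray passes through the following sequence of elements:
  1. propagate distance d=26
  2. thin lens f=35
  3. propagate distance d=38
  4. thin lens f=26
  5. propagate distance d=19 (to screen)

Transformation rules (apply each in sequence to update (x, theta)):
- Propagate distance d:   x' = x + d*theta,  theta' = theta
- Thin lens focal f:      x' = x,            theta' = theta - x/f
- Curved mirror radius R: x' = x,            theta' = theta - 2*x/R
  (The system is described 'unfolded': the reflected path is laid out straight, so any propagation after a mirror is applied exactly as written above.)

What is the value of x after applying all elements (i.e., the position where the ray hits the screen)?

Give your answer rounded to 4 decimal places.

Answer: 0.8121

Derivation:
Initial: x=-4.0000 theta=-0.1000
After 1 (propagate distance d=26): x=-6.6000 theta=-0.1000
After 2 (thin lens f=35): x=-6.6000 theta=31/350 (≈0.0886)
After 3 (propagate distance d=38): x=-566/175 (≈-3.2343) theta=31/350 (≈0.0886)
After 4 (thin lens f=26): x=-566/175 (≈-3.2343) theta=969/4550 (≈0.2130)
After 5 (propagate distance d=19 (to screen)): x=739/910 (≈0.8121) theta=969/4550 (≈0.2130)
Rounded to 4 decimal places: x = 0.8121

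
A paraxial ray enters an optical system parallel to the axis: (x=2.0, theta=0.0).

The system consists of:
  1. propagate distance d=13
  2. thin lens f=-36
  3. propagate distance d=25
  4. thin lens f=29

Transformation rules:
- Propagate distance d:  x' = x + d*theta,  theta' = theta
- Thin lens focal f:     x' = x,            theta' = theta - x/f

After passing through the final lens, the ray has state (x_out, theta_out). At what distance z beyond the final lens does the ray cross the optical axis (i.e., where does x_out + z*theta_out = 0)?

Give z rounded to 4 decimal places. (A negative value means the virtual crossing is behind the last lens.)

Initial: x=2.0000 theta=0.0000
After 1 (propagate distance d=13): x=2.0000 theta=0.0000
After 2 (thin lens f=-36): x=2.0000 theta=1/18 (≈0.0556)
After 3 (propagate distance d=25): x=61/18 (≈3.3889) theta=1/18 (≈0.0556)
After 4 (thin lens f=29): x=61/18 (≈3.3889) theta=-16/261 (≈-0.0613)
z_focus = -x_out/theta_out = -(61/18)/(-16/261) = 1769/32 ≈ 55.2813
Rounded to 4 decimal places: z = 55.2813

Answer: 55.2813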